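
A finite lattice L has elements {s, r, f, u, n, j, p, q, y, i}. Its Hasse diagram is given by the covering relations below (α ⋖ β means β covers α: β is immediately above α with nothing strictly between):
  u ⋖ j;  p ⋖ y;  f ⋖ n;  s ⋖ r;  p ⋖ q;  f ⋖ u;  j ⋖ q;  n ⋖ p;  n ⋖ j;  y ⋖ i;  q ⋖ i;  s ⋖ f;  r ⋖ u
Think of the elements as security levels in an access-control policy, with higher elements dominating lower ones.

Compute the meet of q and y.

Common lower bounds of {q, y}: f, n, p, s.
The greatest among these is p.

p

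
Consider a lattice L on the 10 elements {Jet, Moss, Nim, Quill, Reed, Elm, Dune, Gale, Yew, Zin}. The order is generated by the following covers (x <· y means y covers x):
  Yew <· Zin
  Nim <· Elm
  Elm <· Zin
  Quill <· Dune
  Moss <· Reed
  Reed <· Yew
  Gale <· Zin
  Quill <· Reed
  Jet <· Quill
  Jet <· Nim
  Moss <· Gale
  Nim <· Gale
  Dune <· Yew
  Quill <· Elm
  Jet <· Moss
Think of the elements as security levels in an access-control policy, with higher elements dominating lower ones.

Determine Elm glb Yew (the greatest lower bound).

Common lower bounds of {Elm, Yew}: Jet, Quill.
The greatest among these is Quill.

Quill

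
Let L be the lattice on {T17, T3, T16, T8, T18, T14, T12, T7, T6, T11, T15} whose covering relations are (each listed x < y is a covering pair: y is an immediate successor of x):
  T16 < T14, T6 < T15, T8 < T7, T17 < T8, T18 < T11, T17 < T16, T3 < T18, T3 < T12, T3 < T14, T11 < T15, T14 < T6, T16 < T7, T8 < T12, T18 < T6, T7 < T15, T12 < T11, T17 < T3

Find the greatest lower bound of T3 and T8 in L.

T17

Common lower bounds of {T3, T8}: T17.
The greatest among these is T17.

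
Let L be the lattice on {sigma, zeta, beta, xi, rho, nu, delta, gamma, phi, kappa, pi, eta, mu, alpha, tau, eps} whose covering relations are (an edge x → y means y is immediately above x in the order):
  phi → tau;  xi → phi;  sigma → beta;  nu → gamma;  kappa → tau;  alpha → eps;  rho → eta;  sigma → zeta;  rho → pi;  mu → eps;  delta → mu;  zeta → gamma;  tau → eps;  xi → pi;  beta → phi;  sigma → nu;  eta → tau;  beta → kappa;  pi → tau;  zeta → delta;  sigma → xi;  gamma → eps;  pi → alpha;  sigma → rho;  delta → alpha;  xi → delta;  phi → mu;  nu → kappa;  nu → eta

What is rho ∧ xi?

sigma

Common lower bounds of {rho, xi}: sigma.
The greatest among these is sigma.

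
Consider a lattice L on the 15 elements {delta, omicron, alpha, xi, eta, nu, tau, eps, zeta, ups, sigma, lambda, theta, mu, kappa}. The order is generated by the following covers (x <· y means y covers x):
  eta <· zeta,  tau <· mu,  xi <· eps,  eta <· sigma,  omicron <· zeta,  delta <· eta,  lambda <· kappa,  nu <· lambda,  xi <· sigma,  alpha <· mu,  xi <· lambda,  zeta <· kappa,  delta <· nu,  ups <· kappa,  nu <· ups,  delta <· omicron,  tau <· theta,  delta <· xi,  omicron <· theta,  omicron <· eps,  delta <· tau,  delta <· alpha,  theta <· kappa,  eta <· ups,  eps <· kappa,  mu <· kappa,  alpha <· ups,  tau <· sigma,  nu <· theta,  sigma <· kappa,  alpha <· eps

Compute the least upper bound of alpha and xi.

Common upper bounds of {alpha, xi}: eps, kappa.
The least among these is eps.

eps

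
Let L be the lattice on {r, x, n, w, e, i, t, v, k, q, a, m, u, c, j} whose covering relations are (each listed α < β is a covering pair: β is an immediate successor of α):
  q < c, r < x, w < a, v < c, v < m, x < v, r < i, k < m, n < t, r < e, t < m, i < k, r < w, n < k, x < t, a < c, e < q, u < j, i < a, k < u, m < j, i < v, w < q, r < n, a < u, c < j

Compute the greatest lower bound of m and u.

k

Common lower bounds of {m, u}: i, k, n, r.
The greatest among these is k.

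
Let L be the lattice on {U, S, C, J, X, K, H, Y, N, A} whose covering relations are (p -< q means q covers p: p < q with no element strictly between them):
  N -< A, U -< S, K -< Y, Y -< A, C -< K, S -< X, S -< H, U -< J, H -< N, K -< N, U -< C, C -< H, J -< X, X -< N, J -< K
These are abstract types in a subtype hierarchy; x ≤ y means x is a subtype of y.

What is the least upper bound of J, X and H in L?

N

Common upper bounds of {J, X, H}: A, N.
The least among these is N.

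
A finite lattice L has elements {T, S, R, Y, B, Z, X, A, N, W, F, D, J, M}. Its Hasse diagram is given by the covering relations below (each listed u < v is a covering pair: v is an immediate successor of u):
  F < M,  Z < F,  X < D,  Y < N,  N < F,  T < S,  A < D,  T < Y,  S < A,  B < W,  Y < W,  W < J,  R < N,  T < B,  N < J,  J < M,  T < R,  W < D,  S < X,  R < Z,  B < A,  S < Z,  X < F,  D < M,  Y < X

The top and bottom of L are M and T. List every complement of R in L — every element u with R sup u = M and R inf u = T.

Need u with R ∨ u = M and R ∧ u = T.
Checking each element gives: A, D.

A, D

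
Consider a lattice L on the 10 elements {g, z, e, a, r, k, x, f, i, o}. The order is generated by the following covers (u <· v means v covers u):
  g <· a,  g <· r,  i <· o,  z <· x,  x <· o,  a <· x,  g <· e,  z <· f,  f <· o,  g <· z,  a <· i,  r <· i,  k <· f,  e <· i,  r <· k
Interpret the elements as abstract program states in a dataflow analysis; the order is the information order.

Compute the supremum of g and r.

r

Common upper bounds of {g, r}: f, i, k, o, r.
The least among these is r.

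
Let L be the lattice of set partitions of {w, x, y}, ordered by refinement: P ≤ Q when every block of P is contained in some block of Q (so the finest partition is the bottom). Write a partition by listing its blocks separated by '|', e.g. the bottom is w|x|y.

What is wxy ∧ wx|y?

Common lower bounds of {wxy, wx|y}: wx|y, w|x|y.
The greatest among these is wx|y.

wx|y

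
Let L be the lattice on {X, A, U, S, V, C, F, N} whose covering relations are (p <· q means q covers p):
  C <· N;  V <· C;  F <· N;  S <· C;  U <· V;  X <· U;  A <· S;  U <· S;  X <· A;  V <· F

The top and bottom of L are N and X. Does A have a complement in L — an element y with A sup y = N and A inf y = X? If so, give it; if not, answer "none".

Need y with A ∨ y = N and A ∧ y = X.
Checking each element gives: F.

F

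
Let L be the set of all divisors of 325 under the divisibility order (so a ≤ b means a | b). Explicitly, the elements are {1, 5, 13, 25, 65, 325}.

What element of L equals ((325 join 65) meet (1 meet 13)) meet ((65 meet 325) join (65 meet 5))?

1

325 ∨ 65 = 325
1 ∧ 13 = 1
325 ∧ 1 = 1
65 ∧ 325 = 65
65 ∧ 5 = 5
65 ∨ 5 = 65
1 ∧ 65 = 1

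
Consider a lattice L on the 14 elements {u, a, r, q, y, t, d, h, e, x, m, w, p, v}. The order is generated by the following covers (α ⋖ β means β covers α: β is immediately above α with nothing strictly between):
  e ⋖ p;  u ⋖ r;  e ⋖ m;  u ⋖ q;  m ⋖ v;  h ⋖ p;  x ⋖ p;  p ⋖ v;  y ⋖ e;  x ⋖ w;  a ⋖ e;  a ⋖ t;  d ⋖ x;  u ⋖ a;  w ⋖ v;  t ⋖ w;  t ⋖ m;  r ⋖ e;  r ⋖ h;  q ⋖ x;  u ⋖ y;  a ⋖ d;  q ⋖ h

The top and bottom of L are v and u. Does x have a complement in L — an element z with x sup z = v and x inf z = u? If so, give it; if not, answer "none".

For every candidate z, either x ∨ z ≠ v or x ∧ z ≠ u; no complement exists.

none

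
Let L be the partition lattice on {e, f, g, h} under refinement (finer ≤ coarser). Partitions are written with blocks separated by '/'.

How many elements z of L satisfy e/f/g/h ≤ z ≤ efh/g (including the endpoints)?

5

The interval [e/f/g/h, efh/g] = {e/f/g/h, e/fh/g, ef/g/h, efh/g, eh/f/g}, which has 5 elements.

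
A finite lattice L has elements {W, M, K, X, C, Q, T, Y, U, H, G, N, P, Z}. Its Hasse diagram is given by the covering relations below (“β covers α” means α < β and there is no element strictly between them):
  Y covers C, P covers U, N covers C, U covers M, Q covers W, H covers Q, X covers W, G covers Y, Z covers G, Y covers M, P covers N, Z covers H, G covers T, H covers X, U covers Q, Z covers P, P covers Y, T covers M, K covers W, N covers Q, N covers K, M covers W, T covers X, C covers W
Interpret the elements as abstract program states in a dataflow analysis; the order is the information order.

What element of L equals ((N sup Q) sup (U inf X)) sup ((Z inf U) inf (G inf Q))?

N ∨ Q = N
U ∧ X = W
N ∨ W = N
Z ∧ U = U
G ∧ Q = W
U ∧ W = W
N ∨ W = N

N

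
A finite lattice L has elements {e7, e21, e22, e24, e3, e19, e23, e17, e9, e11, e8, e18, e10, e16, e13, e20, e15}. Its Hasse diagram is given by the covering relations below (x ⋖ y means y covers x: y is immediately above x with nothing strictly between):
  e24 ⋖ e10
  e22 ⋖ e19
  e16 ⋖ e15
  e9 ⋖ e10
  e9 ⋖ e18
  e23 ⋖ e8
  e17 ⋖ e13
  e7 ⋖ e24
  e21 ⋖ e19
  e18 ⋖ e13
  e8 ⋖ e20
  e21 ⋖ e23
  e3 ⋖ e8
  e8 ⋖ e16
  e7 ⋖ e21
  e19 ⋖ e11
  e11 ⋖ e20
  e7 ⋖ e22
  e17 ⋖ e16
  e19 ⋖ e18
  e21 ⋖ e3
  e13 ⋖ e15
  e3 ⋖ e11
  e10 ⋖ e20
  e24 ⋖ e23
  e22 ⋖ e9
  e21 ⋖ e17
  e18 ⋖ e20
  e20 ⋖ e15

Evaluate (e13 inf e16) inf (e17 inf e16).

e17

e13 ∧ e16 = e17
e17 ∧ e16 = e17
e17 ∧ e17 = e17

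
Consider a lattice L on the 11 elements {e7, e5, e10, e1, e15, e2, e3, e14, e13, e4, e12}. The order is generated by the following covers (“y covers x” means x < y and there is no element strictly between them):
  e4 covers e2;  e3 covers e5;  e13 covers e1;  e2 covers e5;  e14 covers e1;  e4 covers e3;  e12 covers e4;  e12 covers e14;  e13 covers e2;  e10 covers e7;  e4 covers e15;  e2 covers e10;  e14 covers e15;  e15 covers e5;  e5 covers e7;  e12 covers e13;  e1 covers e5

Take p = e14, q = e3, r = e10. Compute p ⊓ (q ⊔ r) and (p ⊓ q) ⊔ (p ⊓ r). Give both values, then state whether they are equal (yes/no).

e15; e5; no

q ⊔ r = e4, so p ⊓ (q ⊔ r) = e14 ⊓ e4 = e15.
p ⊓ q = e5 and p ⊓ r = e7, so (p ⊓ q) ⊔ (p ⊓ r) = e5 ⊔ e7 = e5.
Equal: no.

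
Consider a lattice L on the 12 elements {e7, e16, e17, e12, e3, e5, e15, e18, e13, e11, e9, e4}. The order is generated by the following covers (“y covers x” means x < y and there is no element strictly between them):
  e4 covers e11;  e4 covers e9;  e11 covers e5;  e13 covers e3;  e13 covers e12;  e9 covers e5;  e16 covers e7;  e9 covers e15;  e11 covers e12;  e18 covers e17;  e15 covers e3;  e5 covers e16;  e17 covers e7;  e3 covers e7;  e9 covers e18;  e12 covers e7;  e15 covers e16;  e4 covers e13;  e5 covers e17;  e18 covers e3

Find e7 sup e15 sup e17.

e9

Common upper bounds of {e7, e15, e17}: e4, e9.
The least among these is e9.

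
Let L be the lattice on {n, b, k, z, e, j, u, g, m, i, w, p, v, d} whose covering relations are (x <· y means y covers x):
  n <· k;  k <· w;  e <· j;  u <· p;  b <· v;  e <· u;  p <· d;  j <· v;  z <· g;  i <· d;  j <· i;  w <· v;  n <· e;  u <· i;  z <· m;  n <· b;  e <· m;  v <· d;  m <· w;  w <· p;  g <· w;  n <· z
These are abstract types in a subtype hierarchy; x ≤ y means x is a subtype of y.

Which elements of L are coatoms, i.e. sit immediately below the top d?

i, p, v

The coatoms are exactly the elements covered by d: i, p, v.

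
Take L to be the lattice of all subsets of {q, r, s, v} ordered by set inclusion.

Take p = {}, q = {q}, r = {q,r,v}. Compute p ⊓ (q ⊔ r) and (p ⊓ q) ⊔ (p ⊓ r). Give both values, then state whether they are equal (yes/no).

{}; {}; yes

q ⊔ r = {q,r,v}, so p ⊓ (q ⊔ r) = {} ⊓ {q,r,v} = {}.
p ⊓ q = {} and p ⊓ r = {}, so (p ⊓ q) ⊔ (p ⊓ r) = {} ⊔ {} = {}.
Equal: yes.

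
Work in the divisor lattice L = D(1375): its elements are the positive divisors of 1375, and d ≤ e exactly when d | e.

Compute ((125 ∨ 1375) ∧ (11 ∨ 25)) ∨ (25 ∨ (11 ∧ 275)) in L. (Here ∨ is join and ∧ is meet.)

275

125 ∨ 1375 = 1375
11 ∨ 25 = 275
1375 ∧ 275 = 275
11 ∧ 275 = 11
25 ∨ 11 = 275
275 ∨ 275 = 275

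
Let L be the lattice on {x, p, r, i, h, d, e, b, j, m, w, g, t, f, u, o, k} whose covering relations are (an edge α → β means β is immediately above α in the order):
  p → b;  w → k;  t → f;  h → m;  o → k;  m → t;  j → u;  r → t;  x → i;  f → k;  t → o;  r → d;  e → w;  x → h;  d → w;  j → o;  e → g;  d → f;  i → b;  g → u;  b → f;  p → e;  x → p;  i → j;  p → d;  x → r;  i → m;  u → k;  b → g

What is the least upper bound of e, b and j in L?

Common upper bounds of {e, b, j}: k, u.
The least among these is u.

u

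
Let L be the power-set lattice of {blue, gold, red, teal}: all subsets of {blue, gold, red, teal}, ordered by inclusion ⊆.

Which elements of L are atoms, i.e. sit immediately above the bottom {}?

{blue}, {gold}, {red}, {teal}

The atoms are exactly the elements that cover {}: {blue}, {gold}, {red}, {teal}.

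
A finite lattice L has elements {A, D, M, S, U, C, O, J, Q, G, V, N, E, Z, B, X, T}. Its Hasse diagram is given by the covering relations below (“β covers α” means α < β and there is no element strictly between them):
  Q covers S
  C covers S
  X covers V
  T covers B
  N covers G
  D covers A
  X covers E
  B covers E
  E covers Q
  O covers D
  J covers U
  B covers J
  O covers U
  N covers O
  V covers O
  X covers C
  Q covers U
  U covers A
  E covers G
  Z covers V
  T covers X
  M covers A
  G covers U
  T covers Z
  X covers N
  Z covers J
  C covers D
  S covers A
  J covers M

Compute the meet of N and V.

Common lower bounds of {N, V}: A, D, O, U.
The greatest among these is O.

O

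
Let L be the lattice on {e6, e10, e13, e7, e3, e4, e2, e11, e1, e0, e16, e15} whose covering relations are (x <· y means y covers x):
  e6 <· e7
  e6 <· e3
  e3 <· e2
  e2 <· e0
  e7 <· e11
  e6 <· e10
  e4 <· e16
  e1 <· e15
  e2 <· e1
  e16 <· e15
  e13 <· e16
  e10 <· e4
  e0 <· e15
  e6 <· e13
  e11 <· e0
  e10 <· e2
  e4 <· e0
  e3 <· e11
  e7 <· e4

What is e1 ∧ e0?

e2

Common lower bounds of {e1, e0}: e10, e2, e3, e6.
The greatest among these is e2.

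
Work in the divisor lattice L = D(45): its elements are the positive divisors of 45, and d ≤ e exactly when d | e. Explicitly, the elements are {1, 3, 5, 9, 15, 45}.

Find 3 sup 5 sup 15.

15

Common upper bounds of {3, 5, 15}: 15, 45.
The least among these is 15.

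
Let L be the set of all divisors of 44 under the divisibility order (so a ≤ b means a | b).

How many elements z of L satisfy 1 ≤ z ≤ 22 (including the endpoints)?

The interval [1, 22] = {1, 11, 2, 22}, which has 4 elements.

4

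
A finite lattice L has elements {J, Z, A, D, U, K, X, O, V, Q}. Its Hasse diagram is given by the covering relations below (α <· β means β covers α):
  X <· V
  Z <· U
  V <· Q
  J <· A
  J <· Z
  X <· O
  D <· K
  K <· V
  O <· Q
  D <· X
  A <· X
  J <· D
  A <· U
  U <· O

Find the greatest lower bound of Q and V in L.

Common lower bounds of {Q, V}: A, D, J, K, V, X.
The greatest among these is V.

V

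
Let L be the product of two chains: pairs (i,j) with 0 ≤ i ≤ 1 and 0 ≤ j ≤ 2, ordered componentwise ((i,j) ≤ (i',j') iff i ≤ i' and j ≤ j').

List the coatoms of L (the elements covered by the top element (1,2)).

The coatoms are exactly the elements covered by (1,2): (0,2), (1,1).

(0,2), (1,1)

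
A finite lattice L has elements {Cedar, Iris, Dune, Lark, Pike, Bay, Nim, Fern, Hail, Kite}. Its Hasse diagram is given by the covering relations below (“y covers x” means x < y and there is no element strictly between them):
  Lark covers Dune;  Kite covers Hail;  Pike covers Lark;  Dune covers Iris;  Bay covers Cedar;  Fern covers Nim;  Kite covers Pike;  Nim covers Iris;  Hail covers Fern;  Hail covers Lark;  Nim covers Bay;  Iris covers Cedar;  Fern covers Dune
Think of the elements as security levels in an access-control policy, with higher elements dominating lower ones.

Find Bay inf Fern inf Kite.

Bay

Common lower bounds of {Bay, Fern, Kite}: Bay, Cedar.
The greatest among these is Bay.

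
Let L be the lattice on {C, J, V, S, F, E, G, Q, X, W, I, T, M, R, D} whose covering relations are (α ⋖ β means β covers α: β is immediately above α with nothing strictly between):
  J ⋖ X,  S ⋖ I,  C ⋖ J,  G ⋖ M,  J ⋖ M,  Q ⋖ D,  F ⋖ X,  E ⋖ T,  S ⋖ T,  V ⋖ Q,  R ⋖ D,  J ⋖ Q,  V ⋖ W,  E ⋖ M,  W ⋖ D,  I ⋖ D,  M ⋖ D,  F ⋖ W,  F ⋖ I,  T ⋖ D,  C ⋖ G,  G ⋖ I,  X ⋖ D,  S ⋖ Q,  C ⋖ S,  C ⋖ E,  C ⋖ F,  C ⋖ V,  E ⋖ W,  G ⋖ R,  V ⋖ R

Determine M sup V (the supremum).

Common upper bounds of {M, V}: D.
The least among these is D.

D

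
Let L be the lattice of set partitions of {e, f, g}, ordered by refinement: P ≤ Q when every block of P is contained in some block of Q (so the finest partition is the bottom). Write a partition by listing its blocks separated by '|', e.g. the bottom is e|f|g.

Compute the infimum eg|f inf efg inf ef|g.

e|f|g

The meet (common refinement) of eg|f, efg, ef|g intersects blocks pairwise, giving e|f|g.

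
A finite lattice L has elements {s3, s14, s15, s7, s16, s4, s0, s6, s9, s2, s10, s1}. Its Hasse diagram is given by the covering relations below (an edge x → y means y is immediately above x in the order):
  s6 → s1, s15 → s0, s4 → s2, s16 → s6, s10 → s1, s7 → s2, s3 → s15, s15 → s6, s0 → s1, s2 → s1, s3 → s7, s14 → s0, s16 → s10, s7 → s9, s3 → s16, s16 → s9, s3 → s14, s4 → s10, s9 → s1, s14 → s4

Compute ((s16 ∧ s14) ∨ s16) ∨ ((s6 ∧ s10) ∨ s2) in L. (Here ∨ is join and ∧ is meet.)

s1

s16 ∧ s14 = s3
s3 ∨ s16 = s16
s6 ∧ s10 = s16
s16 ∨ s2 = s1
s16 ∨ s1 = s1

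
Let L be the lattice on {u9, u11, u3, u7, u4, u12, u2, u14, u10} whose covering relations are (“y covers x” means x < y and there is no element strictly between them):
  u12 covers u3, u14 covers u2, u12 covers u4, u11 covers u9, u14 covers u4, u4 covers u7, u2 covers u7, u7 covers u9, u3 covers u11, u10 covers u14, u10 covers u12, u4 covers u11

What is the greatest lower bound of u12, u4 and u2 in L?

u7

Common lower bounds of {u12, u4, u2}: u7, u9.
The greatest among these is u7.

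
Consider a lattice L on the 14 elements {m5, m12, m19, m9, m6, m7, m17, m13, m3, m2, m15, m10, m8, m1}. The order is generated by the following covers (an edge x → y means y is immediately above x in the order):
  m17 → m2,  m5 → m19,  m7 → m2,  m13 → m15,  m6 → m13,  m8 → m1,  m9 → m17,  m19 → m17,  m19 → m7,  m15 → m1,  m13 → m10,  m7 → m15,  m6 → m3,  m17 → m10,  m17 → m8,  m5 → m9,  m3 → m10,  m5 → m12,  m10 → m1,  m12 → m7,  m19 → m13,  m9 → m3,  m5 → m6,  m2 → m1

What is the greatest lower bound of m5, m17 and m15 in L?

Common lower bounds of {m5, m17, m15}: m5.
The greatest among these is m5.

m5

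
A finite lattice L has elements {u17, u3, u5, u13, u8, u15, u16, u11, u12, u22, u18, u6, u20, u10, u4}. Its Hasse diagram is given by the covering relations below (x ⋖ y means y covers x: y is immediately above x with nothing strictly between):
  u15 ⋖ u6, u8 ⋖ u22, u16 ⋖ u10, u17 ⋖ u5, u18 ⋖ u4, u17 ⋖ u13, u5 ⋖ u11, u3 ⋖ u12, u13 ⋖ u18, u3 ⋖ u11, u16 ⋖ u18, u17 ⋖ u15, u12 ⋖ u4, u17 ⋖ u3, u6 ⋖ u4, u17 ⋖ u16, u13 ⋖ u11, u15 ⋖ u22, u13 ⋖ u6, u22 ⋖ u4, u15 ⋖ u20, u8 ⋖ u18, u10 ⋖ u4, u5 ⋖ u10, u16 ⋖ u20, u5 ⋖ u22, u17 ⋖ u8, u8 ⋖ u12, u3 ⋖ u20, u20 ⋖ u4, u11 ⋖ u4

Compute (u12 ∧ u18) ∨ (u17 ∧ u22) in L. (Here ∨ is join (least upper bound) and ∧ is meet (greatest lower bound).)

u12 ∧ u18 = u8
u17 ∧ u22 = u17
u8 ∨ u17 = u8

u8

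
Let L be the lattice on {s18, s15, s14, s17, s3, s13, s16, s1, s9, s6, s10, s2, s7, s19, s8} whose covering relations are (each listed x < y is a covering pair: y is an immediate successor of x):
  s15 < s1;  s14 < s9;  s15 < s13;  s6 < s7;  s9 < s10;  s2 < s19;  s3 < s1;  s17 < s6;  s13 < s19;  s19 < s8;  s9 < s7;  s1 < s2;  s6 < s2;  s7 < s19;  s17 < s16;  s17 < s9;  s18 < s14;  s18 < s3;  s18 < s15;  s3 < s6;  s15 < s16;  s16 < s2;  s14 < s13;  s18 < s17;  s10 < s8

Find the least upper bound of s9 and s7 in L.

Common upper bounds of {s9, s7}: s19, s7, s8.
The least among these is s7.

s7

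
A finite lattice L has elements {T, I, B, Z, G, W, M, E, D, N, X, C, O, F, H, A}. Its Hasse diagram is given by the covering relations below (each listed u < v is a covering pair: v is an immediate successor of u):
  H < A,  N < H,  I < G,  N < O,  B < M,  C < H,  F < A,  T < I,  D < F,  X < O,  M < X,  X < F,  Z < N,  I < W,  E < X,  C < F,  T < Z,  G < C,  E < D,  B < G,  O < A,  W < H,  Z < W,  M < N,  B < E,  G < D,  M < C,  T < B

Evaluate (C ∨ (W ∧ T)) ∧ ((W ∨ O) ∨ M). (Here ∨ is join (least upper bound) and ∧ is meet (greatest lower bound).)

C

W ∧ T = T
C ∨ T = C
W ∨ O = A
A ∨ M = A
C ∧ A = C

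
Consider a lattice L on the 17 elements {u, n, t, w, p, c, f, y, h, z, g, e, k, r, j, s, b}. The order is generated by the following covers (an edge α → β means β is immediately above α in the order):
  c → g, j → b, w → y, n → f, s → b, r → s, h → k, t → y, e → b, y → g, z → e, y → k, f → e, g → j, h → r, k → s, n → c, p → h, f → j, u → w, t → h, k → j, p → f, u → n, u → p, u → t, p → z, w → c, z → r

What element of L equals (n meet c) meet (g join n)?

n

n ∧ c = n
g ∨ n = g
n ∧ g = n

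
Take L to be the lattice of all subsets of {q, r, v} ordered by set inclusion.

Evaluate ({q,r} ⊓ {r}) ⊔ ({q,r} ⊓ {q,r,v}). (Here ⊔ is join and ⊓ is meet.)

{q,r} ∧ {r} = {r}
{q,r} ∧ {q,r,v} = {q,r}
{r} ∨ {q,r} = {q,r}

{q,r}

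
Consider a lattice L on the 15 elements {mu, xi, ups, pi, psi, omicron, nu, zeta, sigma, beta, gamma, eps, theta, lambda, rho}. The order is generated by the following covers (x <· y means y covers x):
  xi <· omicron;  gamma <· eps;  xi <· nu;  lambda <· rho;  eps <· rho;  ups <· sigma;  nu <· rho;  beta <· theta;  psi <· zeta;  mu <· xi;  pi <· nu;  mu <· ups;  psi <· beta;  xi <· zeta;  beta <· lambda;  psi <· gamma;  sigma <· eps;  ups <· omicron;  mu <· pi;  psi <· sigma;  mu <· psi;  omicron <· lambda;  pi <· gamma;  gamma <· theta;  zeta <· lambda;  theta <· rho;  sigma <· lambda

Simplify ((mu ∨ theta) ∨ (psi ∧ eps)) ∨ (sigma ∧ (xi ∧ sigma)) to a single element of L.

theta

mu ∨ theta = theta
psi ∧ eps = psi
theta ∨ psi = theta
xi ∧ sigma = mu
sigma ∧ mu = mu
theta ∨ mu = theta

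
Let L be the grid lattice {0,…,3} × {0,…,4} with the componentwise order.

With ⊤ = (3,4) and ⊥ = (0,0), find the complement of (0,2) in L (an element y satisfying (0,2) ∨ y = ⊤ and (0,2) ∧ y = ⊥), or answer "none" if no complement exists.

none

For every candidate y, either (0,2) ∨ y ≠ (3,4) or (0,2) ∧ y ≠ (0,0); no complement exists.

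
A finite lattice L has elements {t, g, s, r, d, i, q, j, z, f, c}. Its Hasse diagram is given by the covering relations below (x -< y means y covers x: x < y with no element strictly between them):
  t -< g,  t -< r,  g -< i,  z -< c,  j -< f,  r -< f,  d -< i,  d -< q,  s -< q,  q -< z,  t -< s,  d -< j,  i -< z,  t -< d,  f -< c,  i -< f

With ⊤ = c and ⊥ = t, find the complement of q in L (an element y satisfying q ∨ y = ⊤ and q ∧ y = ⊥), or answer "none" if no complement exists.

Need y with q ∨ y = c and q ∧ y = t.
Checking each element gives: r.

r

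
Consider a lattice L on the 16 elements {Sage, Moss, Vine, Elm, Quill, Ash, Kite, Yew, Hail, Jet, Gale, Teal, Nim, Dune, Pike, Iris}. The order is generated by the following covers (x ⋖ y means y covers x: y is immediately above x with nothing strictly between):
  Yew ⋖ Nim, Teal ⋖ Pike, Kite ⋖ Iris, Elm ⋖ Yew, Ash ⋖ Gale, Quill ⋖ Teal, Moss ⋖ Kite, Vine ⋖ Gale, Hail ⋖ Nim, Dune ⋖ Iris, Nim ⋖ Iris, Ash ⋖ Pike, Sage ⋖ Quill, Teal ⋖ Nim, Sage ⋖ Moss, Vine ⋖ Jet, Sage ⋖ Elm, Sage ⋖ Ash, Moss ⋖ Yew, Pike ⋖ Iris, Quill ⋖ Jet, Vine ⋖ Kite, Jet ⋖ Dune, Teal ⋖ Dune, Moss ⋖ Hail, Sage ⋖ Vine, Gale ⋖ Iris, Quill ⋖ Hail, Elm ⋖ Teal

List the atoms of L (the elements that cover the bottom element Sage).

The atoms are exactly the elements that cover Sage: Ash, Elm, Moss, Quill, Vine.

Ash, Elm, Moss, Quill, Vine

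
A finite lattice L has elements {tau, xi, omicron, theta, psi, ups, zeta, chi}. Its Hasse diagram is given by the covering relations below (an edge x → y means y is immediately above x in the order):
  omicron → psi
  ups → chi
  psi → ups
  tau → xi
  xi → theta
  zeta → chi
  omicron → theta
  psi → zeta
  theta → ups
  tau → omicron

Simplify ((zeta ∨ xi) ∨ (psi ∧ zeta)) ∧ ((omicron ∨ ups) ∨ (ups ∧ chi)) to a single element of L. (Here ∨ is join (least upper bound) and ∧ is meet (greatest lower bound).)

ups

zeta ∨ xi = chi
psi ∧ zeta = psi
chi ∨ psi = chi
omicron ∨ ups = ups
ups ∧ chi = ups
ups ∨ ups = ups
chi ∧ ups = ups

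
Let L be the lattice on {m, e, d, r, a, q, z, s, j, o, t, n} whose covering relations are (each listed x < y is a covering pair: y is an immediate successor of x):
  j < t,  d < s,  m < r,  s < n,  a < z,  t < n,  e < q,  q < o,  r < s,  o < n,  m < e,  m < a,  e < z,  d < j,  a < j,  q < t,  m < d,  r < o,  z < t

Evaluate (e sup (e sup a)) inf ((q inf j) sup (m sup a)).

e ∨ a = z
e ∨ z = z
q ∧ j = m
m ∨ a = a
m ∨ a = a
z ∧ a = a

a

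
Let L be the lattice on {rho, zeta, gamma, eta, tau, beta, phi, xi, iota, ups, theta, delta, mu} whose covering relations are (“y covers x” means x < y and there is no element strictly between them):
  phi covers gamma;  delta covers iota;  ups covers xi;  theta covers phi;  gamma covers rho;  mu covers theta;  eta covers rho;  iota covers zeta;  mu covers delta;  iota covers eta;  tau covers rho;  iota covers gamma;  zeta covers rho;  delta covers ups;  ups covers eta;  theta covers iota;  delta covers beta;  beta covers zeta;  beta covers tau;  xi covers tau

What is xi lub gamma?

Common upper bounds of {xi, gamma}: delta, mu.
The least among these is delta.

delta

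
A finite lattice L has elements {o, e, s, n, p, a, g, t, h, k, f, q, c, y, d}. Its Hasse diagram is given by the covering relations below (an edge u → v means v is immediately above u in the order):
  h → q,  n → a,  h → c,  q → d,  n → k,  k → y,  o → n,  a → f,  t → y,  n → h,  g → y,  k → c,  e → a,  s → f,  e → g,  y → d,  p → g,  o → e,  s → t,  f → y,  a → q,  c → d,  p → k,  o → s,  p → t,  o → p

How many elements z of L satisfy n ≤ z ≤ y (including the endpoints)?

The interval [n, y] = {a, f, k, n, y}, which has 5 elements.

5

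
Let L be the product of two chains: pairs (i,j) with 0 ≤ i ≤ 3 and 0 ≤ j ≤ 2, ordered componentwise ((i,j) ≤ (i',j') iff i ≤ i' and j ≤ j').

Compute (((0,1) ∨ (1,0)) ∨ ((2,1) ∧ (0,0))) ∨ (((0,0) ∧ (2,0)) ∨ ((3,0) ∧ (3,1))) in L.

(0,1) ∨ (1,0) = (1,1)
(2,1) ∧ (0,0) = (0,0)
(1,1) ∨ (0,0) = (1,1)
(0,0) ∧ (2,0) = (0,0)
(3,0) ∧ (3,1) = (3,0)
(0,0) ∨ (3,0) = (3,0)
(1,1) ∨ (3,0) = (3,1)

(3,1)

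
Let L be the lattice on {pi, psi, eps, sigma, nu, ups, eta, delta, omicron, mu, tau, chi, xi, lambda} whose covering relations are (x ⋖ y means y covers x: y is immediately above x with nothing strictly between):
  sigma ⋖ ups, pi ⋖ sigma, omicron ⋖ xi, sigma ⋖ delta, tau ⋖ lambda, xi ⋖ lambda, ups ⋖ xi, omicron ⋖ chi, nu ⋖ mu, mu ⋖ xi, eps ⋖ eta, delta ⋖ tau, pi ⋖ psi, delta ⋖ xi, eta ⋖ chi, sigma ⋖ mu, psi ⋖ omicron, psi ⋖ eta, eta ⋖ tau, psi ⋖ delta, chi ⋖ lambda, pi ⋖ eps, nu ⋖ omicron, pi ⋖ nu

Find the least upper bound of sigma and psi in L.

Common upper bounds of {sigma, psi}: delta, lambda, tau, xi.
The least among these is delta.

delta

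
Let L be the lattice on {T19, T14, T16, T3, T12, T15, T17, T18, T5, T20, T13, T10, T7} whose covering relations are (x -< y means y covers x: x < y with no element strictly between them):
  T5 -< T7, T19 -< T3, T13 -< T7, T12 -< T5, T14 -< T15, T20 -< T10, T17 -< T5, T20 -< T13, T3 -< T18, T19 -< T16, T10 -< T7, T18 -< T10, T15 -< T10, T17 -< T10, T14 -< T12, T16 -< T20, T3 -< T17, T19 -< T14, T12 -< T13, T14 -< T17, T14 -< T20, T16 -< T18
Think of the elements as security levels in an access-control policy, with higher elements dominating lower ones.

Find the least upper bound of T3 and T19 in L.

Common upper bounds of {T3, T19}: T10, T17, T18, T3, T5, T7.
The least among these is T3.

T3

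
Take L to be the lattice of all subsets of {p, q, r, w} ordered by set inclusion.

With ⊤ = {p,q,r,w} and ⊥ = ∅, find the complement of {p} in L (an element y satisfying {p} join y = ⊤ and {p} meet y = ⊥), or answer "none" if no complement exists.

{q,r,w}

Need y with {p} ∨ y = {p,q,r,w} and {p} ∧ y = ∅.
Checking each element gives: {q,r,w}.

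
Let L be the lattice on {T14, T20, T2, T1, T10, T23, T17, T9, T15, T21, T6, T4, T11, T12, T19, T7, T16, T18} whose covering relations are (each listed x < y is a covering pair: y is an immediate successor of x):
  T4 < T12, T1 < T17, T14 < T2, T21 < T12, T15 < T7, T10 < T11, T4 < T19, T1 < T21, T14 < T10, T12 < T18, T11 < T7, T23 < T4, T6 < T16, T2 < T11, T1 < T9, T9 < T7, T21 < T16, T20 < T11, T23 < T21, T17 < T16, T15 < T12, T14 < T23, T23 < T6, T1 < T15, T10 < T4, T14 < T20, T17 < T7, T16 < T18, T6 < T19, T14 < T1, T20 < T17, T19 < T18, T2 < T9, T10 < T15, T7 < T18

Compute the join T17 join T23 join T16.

Common upper bounds of {T17, T23, T16}: T16, T18.
The least among these is T16.

T16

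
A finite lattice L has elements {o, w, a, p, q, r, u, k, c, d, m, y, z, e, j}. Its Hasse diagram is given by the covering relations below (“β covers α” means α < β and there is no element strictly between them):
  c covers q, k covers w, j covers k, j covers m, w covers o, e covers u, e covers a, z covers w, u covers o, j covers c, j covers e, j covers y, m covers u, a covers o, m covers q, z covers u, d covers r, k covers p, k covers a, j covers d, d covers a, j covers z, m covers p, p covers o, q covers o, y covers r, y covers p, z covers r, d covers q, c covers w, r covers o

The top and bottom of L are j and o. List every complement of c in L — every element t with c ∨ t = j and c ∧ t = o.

Need t with c ∨ t = j and c ∧ t = o.
Checking each element gives: a, e, p, r, u, y.

a, e, p, r, u, y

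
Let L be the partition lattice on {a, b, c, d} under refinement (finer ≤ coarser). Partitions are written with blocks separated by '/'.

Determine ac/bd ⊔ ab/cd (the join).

abcd

The join of ac/bd and ab/cd merges any blocks that overlap across the partitions, giving abcd.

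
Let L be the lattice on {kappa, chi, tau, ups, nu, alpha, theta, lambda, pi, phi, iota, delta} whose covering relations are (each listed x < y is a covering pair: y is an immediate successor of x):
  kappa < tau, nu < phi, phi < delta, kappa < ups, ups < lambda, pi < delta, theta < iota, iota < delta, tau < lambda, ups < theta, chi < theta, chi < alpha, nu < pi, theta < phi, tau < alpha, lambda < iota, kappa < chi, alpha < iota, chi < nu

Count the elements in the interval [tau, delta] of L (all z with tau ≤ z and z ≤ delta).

The interval [tau, delta] = {alpha, delta, iota, lambda, tau}, which has 5 elements.

5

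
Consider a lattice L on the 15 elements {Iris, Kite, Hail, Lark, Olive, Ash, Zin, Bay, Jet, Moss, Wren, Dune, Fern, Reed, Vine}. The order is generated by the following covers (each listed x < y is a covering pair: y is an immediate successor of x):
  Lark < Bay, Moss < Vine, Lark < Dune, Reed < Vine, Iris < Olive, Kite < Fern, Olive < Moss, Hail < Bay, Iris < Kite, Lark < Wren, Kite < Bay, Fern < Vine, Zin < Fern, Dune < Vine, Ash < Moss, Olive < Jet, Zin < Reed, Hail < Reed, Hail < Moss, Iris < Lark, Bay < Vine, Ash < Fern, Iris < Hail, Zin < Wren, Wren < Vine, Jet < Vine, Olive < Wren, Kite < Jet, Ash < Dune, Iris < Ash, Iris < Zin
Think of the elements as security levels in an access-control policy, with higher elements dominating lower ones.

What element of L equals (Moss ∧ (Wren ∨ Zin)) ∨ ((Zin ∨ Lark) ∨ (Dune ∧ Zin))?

Wren

Wren ∨ Zin = Wren
Moss ∧ Wren = Olive
Zin ∨ Lark = Wren
Dune ∧ Zin = Iris
Wren ∨ Iris = Wren
Olive ∨ Wren = Wren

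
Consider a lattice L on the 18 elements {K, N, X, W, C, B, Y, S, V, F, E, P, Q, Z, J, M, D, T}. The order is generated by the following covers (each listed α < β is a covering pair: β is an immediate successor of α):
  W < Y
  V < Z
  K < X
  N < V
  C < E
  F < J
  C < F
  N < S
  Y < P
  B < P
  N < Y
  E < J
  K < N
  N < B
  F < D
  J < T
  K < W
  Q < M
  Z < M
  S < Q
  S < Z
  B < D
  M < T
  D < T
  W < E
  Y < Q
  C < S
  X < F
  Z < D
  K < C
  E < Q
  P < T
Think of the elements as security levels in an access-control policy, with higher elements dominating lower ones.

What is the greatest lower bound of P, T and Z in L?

Common lower bounds of {P, T, Z}: K, N.
The greatest among these is N.

N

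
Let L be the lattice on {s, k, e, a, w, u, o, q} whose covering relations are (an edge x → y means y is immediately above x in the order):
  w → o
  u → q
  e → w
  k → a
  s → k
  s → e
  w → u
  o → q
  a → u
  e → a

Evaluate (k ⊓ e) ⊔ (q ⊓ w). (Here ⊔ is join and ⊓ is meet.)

k ∧ e = s
q ∧ w = w
s ∨ w = w

w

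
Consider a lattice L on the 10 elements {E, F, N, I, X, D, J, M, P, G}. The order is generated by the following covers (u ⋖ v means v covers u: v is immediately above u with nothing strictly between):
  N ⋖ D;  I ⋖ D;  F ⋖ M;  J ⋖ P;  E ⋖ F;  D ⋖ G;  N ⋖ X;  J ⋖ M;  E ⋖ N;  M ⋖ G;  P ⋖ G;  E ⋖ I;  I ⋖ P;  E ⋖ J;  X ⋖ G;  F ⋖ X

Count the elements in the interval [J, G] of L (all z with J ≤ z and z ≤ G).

The interval [J, G] = {G, J, M, P}, which has 4 elements.

4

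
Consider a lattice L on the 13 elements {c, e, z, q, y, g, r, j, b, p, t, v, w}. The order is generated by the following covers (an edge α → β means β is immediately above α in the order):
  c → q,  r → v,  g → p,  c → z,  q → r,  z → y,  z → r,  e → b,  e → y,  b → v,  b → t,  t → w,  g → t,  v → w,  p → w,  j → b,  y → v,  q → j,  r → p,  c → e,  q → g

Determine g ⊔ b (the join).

Common upper bounds of {g, b}: t, w.
The least among these is t.

t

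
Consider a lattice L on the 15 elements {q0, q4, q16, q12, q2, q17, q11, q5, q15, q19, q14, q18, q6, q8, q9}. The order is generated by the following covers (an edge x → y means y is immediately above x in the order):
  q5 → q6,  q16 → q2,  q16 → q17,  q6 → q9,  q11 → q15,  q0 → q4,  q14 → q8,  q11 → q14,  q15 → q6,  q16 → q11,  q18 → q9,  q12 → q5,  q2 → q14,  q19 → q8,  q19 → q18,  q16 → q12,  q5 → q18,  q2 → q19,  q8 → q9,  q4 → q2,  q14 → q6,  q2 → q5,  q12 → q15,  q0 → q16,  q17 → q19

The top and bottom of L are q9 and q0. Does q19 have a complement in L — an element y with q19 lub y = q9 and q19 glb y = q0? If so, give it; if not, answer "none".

For every candidate y, either q19 ∨ y ≠ q9 or q19 ∧ y ≠ q0; no complement exists.

none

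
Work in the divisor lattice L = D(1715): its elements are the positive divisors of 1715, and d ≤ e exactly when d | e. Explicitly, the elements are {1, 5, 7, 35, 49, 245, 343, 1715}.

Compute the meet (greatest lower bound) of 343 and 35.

In the divisibility order, the meet is the greatest common divisor: gcd(343, 35) = 7.

7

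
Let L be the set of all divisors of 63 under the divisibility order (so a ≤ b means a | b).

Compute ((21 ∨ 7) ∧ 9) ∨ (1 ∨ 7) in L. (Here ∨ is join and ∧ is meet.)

21

21 ∨ 7 = 21
21 ∧ 9 = 3
1 ∨ 7 = 7
3 ∨ 7 = 21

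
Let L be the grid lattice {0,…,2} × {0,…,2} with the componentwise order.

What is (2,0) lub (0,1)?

(2,1)

Common upper bounds of {(2,0), (0,1)}: (2,1), (2,2).
The least among these is (2,1).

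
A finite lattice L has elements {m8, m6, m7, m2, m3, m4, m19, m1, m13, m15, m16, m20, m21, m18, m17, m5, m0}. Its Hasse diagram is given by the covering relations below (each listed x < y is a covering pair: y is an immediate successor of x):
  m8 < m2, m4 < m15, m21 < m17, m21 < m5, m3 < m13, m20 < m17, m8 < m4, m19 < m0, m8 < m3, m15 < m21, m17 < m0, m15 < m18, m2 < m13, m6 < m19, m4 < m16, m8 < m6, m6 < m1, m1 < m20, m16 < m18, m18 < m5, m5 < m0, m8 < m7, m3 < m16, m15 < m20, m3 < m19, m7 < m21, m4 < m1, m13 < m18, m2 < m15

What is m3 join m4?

m16

Common upper bounds of {m3, m4}: m0, m16, m18, m5.
The least among these is m16.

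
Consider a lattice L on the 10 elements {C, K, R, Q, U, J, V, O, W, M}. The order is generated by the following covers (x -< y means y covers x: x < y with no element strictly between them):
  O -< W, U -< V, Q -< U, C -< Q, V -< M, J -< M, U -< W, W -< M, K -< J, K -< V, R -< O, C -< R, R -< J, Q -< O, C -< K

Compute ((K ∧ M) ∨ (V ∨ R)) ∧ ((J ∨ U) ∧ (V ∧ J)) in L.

K

K ∧ M = K
V ∨ R = M
K ∨ M = M
J ∨ U = M
V ∧ J = K
M ∧ K = K
M ∧ K = K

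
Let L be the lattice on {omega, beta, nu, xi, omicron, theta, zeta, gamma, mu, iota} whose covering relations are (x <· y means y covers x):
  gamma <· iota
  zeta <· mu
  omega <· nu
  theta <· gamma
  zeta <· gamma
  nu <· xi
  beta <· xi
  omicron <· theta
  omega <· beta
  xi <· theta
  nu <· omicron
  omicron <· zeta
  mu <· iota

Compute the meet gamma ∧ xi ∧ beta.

Common lower bounds of {gamma, xi, beta}: beta, omega.
The greatest among these is beta.

beta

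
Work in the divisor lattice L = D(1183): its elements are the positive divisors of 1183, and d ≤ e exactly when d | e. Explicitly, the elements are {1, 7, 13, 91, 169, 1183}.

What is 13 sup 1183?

Common upper bounds of {13, 1183}: 1183.
The least among these is 1183.

1183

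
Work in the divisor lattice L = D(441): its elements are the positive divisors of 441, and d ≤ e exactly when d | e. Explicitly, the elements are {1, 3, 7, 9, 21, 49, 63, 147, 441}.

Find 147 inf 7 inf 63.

7

In the divisibility order, the meet is the greatest common divisor: gcd(147, 7, 63) = 7.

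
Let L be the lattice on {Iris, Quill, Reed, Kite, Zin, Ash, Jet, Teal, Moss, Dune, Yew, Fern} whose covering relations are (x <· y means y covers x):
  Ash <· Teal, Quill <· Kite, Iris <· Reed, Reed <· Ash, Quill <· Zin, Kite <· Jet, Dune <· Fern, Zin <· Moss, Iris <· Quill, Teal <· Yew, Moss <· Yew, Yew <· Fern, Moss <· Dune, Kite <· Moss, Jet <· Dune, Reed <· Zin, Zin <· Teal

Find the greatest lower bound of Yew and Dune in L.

Common lower bounds of {Yew, Dune}: Iris, Kite, Moss, Quill, Reed, Zin.
The greatest among these is Moss.

Moss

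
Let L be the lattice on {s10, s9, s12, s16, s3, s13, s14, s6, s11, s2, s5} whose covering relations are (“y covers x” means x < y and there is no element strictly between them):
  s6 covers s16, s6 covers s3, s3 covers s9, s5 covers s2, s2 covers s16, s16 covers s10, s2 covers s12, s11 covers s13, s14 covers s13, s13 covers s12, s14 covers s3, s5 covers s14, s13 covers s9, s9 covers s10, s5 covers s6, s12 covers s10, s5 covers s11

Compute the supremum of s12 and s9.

Common upper bounds of {s12, s9}: s11, s13, s14, s5.
The least among these is s13.

s13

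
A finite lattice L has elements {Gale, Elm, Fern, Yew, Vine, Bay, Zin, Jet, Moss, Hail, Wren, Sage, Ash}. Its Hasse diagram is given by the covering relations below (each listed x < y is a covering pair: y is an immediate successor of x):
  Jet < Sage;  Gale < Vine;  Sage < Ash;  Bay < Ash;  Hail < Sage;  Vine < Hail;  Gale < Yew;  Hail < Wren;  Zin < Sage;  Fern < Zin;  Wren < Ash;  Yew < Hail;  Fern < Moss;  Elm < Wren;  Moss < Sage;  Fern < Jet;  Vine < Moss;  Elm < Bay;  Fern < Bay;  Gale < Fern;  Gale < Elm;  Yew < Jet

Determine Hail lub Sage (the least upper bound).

Common upper bounds of {Hail, Sage}: Ash, Sage.
The least among these is Sage.

Sage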